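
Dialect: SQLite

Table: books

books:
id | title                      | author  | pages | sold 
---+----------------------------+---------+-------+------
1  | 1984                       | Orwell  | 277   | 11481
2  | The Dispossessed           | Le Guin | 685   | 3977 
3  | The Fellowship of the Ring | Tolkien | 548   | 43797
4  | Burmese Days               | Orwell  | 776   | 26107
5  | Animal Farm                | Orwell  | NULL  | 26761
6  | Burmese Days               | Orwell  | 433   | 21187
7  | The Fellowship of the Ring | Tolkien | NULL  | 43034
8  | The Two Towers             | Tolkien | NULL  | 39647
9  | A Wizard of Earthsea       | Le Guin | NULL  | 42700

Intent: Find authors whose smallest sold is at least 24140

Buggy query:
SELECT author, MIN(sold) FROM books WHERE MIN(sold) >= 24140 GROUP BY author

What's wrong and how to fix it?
Bug: Aggregates like MIN are computed per group after WHERE runs

Fix: Use HAVING for the per-group MIN condition

Corrected query:
SELECT author, MIN(sold) FROM books GROUP BY author HAVING MIN(sold) >= 24140

Result:
author  | MIN(sold)
--------+----------
Tolkien | 39647    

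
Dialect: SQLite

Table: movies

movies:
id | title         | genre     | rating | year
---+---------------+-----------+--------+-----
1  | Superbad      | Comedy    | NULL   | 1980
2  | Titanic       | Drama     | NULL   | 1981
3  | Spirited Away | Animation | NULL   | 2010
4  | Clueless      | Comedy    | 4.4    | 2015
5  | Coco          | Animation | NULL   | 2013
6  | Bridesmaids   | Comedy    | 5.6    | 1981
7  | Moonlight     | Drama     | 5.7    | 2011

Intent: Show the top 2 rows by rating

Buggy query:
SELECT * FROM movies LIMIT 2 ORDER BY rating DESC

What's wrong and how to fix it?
Bug: LIMIT must come after ORDER BY

Fix: Sort with ORDER BY, then apply LIMIT

Corrected query:
SELECT * FROM movies ORDER BY rating DESC LIMIT 2

Result:
id | title       | genre  | rating | year
---+-------------+--------+--------+-----
7  | Moonlight   | Drama  | 5.7    | 2011
6  | Bridesmaids | Comedy | 5.6    | 1981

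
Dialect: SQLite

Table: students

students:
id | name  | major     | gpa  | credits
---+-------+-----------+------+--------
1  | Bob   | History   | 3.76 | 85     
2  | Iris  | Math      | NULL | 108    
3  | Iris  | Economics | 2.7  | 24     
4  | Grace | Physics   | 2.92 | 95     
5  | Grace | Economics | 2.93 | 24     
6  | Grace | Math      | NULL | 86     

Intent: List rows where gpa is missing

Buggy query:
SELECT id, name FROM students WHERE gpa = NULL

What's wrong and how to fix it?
Bug: '= NULL' is always unknown in SQL three-valued logic, so no rows match

Fix: Use IS NULL to test for NULL

Corrected query:
SELECT id, name FROM students WHERE gpa IS NULL

Result:
id | name 
---+------
2  | Iris 
6  | Grace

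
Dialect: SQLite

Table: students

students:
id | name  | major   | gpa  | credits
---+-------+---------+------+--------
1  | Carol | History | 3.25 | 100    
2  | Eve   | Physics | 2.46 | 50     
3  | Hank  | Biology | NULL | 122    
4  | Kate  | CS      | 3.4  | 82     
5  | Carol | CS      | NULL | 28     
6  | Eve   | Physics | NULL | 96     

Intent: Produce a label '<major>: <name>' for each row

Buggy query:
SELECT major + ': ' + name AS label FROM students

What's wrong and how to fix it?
Bug: '+' is numeric addition; on text columns SQLite converts them to 0 instead of concatenating

Fix: Use the || operator for string concatenation

Corrected query:
SELECT major || ': ' || name AS label FROM students

Result:
label         
--------------
History: Carol
Physics: Eve  
Biology: Hank 
CS: Kate      
CS: Carol     
Physics: Eve  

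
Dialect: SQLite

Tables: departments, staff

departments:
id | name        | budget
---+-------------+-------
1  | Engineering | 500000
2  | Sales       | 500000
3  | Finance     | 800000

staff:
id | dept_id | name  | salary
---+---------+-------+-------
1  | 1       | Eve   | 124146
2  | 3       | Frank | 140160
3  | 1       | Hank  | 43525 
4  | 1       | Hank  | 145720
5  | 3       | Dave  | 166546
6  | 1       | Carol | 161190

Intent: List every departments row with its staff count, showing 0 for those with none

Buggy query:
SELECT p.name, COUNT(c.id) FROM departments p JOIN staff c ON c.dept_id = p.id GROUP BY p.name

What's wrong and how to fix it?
Bug: INNER JOIN drops departments rows that have no matching staff rows

Fix: Use LEFT JOIN so parents without children still appear (COUNT(c.id) gives 0)

Corrected query:
SELECT p.name, COUNT(c.id) FROM departments p LEFT JOIN staff c ON c.dept_id = p.id GROUP BY p.name

Result:
name        | COUNT(c.id)
------------+------------
Engineering | 4          
Finance     | 2          
Sales       | 0          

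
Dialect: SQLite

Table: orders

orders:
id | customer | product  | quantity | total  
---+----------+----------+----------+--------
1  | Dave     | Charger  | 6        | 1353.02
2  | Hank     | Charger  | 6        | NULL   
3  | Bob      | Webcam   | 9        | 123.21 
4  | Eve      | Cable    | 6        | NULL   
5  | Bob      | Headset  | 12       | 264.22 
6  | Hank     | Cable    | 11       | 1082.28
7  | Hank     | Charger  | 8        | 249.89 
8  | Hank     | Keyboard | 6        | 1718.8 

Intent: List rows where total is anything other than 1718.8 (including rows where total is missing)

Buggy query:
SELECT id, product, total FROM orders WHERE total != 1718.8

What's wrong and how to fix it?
Bug: 'total != 1718.8' is unknown when total is NULL, so NULL rows are silently excluded

Fix: Add an explicit OR total IS NULL to include the missing-value rows

Corrected query:
SELECT id, product, total FROM orders WHERE total != 1718.8 OR total IS NULL

Result:
id | product | total  
---+---------+--------
1  | Charger | 1353.02
2  | Charger | NULL   
3  | Webcam  | 123.21 
4  | Cable   | NULL   
5  | Headset | 264.22 
6  | Cable   | 1082.28
7  | Charger | 249.89 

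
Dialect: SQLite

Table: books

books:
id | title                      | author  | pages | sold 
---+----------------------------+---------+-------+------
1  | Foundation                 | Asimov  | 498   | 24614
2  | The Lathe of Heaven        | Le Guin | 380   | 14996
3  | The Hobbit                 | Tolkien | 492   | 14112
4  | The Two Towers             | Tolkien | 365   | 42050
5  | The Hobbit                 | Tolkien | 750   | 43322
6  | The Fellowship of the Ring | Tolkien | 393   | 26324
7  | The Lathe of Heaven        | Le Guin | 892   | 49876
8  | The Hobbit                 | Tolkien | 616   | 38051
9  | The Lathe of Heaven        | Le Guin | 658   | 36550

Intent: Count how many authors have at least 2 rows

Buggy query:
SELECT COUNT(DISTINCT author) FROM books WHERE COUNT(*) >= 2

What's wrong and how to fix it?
Bug: COUNT(*) cannot appear in WHERE; the per-group count doesn't exist yet

Fix: Group first with HAVING COUNT(*) >= 2, then COUNT the resulting groups

Corrected query:
SELECT COUNT(*) FROM (SELECT author FROM books GROUP BY author HAVING COUNT(*) >= 2)

Result:
COUNT(*)
--------
2       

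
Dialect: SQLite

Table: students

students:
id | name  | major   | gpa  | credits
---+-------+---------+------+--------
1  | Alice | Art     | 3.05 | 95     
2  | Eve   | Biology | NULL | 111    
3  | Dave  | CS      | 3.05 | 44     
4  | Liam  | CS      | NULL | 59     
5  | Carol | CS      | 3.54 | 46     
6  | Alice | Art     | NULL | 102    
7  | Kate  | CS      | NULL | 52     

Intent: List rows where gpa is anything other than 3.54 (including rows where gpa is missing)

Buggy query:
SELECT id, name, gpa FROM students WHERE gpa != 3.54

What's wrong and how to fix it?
Bug: 'gpa != 3.54' is unknown when gpa is NULL, so NULL rows are silently excluded

Fix: Handle NULL separately with IS NULL alongside the inequality

Corrected query:
SELECT id, name, gpa FROM students WHERE gpa != 3.54 OR gpa IS NULL

Result:
id | name  | gpa 
---+-------+-----
1  | Alice | 3.05
2  | Eve   | NULL
3  | Dave  | 3.05
4  | Liam  | NULL
6  | Alice | NULL
7  | Kate  | NULL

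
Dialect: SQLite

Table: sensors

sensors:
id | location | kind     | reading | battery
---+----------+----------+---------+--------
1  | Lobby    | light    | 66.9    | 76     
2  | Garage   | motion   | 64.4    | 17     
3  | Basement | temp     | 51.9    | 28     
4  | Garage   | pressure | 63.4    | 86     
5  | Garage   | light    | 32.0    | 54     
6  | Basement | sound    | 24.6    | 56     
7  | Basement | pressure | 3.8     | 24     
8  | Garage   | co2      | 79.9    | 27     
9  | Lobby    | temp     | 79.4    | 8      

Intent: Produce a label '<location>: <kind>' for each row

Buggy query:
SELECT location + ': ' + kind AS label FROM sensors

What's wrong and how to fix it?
Bug: SQLite uses || for string concatenation; + coerces text to numbers (yielding 0)

Fix: Replace + with || to concatenate text

Corrected query:
SELECT location || ': ' || kind AS label FROM sensors

Result:
label             
------------------
Lobby: light      
Garage: motion    
Basement: temp    
Garage: pressure  
Garage: light     
Basement: sound   
Basement: pressure
Garage: co2       
Lobby: temp       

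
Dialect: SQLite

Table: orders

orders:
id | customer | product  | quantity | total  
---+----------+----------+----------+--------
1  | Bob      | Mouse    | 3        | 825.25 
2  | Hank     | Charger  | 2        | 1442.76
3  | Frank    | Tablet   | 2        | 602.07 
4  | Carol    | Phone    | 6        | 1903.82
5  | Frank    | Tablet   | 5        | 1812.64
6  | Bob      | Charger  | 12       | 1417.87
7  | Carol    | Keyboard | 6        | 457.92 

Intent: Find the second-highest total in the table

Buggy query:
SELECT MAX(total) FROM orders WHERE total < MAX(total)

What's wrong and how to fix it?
Bug: MAX(total) on the right of the comparison is an aggregate-in-WHERE error

Fix: Compute the overall MAX in a subquery, then take MAX of rows below it

Corrected query:
SELECT MAX(total) FROM orders WHERE total < (SELECT MAX(total) FROM orders)

Result:
MAX(total)
----------
1812.64   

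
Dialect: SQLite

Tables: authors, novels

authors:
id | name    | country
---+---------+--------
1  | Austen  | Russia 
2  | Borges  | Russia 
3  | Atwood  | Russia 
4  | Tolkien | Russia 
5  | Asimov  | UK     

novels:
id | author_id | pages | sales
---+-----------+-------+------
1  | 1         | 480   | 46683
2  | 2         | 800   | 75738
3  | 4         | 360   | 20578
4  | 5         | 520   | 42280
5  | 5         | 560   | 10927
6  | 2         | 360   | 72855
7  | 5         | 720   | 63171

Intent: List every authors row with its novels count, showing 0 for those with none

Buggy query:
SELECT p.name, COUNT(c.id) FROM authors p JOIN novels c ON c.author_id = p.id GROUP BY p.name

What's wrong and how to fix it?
Bug: An inner join excludes parents with zero children

Fix: Switch to LEFT JOIN to retain unmatched parent rows

Corrected query:
SELECT p.name, COUNT(c.id) FROM authors p LEFT JOIN novels c ON c.author_id = p.id GROUP BY p.name

Result:
name    | COUNT(c.id)
--------+------------
Asimov  | 3          
Atwood  | 0          
Austen  | 1          
Borges  | 2          
Tolkien | 1          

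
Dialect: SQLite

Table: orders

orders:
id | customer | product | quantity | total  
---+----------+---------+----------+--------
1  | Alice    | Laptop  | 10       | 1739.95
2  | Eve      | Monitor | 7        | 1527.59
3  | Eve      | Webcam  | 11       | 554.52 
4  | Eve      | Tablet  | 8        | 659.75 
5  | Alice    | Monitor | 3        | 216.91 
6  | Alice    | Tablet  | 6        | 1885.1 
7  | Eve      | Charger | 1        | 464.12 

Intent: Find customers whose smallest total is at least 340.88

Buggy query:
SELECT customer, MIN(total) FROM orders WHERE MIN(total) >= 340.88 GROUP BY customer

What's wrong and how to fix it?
Bug: MIN() in WHERE is a misuse of aggregate

Fix: Replace WHERE with HAVING after the GROUP BY

Corrected query:
SELECT customer, MIN(total) FROM orders GROUP BY customer HAVING MIN(total) >= 340.88

Result:
customer | MIN(total)
---------+-----------
Eve      | 464.12    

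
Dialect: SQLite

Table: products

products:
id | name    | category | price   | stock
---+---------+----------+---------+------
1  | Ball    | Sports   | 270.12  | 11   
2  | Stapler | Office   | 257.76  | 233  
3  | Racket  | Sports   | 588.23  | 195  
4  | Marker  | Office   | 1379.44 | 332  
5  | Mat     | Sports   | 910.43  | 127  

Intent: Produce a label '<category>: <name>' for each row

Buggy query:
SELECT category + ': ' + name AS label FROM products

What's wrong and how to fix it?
Bug: '+' is numeric addition; on text columns SQLite converts them to 0 instead of concatenating

Fix: Use the || operator for string concatenation

Corrected query:
SELECT category || ': ' || name AS label FROM products

Result:
label          
---------------
Sports: Ball   
Office: Stapler
Sports: Racket 
Office: Marker 
Sports: Mat    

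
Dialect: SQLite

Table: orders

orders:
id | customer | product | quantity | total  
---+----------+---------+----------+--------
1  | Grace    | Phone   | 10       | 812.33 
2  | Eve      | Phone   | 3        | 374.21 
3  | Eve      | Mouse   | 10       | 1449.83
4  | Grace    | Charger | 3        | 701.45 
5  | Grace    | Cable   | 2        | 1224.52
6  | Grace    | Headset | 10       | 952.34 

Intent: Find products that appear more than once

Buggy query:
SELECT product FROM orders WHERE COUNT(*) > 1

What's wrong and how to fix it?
Bug: COUNT(*) is an aggregate and cannot be used in WHERE

Fix: Group first, then use HAVING for the count condition

Corrected query:
SELECT product FROM orders GROUP BY product HAVING COUNT(*) > 1

Result:
product
-------
Phone  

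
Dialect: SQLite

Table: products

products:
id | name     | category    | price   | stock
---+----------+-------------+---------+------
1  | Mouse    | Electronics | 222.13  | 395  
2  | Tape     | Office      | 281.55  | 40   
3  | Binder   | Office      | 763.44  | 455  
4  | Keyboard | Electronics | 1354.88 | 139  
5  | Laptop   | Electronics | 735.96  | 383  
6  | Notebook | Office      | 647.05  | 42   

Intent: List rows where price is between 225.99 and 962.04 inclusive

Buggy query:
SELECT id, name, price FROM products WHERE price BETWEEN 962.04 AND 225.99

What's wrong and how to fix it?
Bug: The bounds are reversed; BETWEEN a AND b requires a <= b to match anything

Fix: Swap the bounds so the smaller value comes first

Corrected query:
SELECT id, name, price FROM products WHERE price BETWEEN 225.99 AND 962.04

Result:
id | name     | price 
---+----------+-------
2  | Tape     | 281.55
3  | Binder   | 763.44
5  | Laptop   | 735.96
6  | Notebook | 647.05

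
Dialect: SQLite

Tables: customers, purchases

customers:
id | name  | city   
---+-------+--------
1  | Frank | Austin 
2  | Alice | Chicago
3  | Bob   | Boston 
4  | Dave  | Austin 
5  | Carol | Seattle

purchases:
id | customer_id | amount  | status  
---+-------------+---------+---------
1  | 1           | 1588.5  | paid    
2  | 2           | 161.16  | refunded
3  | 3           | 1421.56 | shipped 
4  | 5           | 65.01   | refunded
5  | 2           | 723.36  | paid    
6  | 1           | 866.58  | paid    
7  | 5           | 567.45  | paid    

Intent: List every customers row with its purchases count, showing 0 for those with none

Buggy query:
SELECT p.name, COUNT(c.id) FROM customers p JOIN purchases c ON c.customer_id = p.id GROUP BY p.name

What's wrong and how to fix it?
Bug: An inner join excludes parents with zero children

Fix: Use LEFT JOIN so parents without children still appear (COUNT(c.id) gives 0)

Corrected query:
SELECT p.name, COUNT(c.id) FROM customers p LEFT JOIN purchases c ON c.customer_id = p.id GROUP BY p.name

Result:
name  | COUNT(c.id)
------+------------
Alice | 2          
Bob   | 1          
Carol | 2          
Dave  | 0          
Frank | 2          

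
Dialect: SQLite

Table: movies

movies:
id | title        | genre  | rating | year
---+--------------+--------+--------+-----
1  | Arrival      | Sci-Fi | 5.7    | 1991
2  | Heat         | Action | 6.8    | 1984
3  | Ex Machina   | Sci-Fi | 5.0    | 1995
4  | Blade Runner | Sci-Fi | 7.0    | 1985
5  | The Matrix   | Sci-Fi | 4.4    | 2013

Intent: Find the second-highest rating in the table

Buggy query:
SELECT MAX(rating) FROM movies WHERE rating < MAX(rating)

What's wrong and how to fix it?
Bug: MAX(rating) on the right of the comparison is an aggregate-in-WHERE error

Fix: Put the inner MAX in a scalar subquery

Corrected query:
SELECT MAX(rating) FROM movies WHERE rating < (SELECT MAX(rating) FROM movies)

Result:
MAX(rating)
-----------
6.8        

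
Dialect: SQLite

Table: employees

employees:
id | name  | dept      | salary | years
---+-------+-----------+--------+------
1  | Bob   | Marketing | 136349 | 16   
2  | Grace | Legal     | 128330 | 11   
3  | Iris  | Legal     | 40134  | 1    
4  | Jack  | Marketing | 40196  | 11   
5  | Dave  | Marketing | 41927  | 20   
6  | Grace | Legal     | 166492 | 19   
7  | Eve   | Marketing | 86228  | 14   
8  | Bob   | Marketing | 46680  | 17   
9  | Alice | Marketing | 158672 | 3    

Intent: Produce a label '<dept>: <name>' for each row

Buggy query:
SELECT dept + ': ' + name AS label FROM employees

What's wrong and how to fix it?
Bug: '+' is numeric addition; on text columns SQLite converts them to 0 instead of concatenating

Fix: Use the || operator for string concatenation

Corrected query:
SELECT dept || ': ' || name AS label FROM employees

Result:
label           
----------------
Marketing: Bob  
Legal: Grace    
Legal: Iris     
Marketing: Jack 
Marketing: Dave 
Legal: Grace    
Marketing: Eve  
Marketing: Bob  
Marketing: Alice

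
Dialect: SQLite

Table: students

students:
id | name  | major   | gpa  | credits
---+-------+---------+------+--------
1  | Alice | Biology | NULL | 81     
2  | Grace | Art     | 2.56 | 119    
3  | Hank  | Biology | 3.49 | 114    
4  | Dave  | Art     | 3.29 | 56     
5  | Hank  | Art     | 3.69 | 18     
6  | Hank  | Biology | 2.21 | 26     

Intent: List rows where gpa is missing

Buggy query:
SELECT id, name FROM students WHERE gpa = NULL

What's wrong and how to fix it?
Bug: '= NULL' is always unknown in SQL three-valued logic, so no rows match

Fix: Use IS NULL to test for NULL

Corrected query:
SELECT id, name FROM students WHERE gpa IS NULL

Result:
id | name 
---+------
1  | Alice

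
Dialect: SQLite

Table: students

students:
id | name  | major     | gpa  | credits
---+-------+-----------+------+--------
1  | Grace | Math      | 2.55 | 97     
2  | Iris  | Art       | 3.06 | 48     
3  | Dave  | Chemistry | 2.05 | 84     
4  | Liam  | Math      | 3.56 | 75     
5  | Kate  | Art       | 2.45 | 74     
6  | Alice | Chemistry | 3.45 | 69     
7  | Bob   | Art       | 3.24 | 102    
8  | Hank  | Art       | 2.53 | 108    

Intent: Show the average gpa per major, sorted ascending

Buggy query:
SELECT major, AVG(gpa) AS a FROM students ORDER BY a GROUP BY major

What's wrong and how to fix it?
Bug: ORDER BY appears before GROUP BY; SQL clause order requires GROUP BY first

Fix: Move ORDER BY to the end, after GROUP BY

Corrected query:
SELECT major, AVG(gpa) AS a FROM students GROUP BY major ORDER BY a

Result:
major     | a    
----------+------
Chemistry | 2.75 
Art       | 2.82 
Math      | 3.055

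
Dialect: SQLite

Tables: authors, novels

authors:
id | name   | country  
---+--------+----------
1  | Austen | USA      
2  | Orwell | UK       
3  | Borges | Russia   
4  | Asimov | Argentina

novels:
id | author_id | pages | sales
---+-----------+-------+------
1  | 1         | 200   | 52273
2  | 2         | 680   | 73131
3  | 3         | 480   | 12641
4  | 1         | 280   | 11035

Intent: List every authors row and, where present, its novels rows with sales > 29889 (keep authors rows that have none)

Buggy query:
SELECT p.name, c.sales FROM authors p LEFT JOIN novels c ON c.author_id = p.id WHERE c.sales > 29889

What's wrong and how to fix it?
Bug: Filtering c.sales in WHERE discards the NULL rows produced by LEFT JOIN, turning it into an inner join

Fix: Put 'c.sales > 29889' in the JOIN's ON clause instead of WHERE

Corrected query:
SELECT p.name, c.sales FROM authors p LEFT JOIN novels c ON c.author_id = p.id AND c.sales > 29889

Result:
name   | sales
-------+------
Austen | 52273
Orwell | 73131
Borges | NULL 
Asimov | NULL 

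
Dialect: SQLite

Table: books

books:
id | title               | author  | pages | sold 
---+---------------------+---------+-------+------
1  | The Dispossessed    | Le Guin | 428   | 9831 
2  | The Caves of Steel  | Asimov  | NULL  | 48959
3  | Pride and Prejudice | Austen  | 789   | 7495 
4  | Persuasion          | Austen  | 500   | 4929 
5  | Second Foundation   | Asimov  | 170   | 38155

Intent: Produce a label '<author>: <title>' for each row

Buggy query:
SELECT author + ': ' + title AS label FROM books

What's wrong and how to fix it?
Bug: SQLite uses || for string concatenation; + coerces text to numbers (yielding 0)

Fix: Replace + with || to concatenate text

Corrected query:
SELECT author || ': ' || title AS label FROM books

Result:
label                      
---------------------------
Le Guin: The Dispossessed  
Asimov: The Caves of Steel 
Austen: Pride and Prejudice
Austen: Persuasion         
Asimov: Second Foundation  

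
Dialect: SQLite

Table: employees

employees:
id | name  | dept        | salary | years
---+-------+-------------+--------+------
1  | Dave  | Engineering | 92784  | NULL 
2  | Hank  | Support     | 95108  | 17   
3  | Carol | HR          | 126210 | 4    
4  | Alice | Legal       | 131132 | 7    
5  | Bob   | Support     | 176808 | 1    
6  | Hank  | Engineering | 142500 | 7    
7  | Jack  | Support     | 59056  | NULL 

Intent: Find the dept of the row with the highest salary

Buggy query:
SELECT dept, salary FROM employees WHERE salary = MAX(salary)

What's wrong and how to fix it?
Bug: MAX(salary) is an aggregate and cannot be used directly in WHERE

Fix: Wrap MAX in a scalar subquery so WHERE compares against a single value

Corrected query:
SELECT dept, salary FROM employees WHERE salary = (SELECT MAX(salary) FROM employees)

Result:
dept    | salary
--------+-------
Support | 176808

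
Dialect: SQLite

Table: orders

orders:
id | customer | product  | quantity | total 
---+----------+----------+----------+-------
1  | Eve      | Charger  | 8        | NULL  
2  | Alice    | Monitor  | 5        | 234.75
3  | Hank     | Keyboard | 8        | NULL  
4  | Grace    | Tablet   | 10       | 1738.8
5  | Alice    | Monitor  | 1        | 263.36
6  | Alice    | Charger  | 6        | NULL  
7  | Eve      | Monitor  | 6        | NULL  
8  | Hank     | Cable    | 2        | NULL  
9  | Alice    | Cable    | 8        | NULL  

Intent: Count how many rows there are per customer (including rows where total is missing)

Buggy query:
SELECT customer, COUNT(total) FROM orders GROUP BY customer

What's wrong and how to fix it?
Bug: COUNT(total) skips NULLs, so groups with missing total are undercounted

Fix: Replace COUNT(total) with COUNT(*)

Corrected query:
SELECT customer, COUNT(*) FROM orders GROUP BY customer

Result:
customer | COUNT(*)
---------+---------
Alice    | 4       
Eve      | 2       
Grace    | 1       
Hank     | 2       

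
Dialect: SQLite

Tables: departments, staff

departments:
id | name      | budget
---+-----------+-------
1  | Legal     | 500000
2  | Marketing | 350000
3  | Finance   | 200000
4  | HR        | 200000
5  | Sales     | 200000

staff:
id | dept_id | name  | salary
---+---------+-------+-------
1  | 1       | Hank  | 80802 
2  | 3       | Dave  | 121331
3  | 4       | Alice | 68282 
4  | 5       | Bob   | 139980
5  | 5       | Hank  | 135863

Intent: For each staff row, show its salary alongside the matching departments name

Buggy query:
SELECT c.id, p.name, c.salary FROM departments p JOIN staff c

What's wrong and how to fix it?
Bug: Missing join condition: each staff row is matched to all departments rows instead of just its own

Fix: Add ON c.dept_id = p.id to the JOIN

Corrected query:
SELECT c.id, p.name, c.salary FROM departments p JOIN staff c ON c.dept_id = p.id

Result:
id | name    | salary
---+---------+-------
1  | Legal   | 80802 
2  | Finance | 121331
3  | HR      | 68282 
4  | Sales   | 139980
5  | Sales   | 135863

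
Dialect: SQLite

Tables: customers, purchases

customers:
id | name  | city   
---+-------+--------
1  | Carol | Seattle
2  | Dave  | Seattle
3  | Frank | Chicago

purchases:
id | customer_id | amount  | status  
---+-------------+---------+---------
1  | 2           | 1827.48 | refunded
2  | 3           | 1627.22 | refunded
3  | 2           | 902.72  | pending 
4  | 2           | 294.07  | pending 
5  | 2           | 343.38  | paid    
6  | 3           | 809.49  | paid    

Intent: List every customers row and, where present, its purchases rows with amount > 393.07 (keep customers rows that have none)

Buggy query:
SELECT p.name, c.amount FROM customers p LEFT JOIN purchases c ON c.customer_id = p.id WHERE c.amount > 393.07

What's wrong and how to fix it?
Bug: Filtering c.amount in WHERE discards the NULL rows produced by LEFT JOIN, turning it into an inner join

Fix: Put 'c.amount > 393.07' in the JOIN's ON clause instead of WHERE

Corrected query:
SELECT p.name, c.amount FROM customers p LEFT JOIN purchases c ON c.customer_id = p.id AND c.amount > 393.07

Result:
name  | amount 
------+--------
Carol | NULL   
Dave  | 902.72 
Dave  | 1827.48
Frank | 809.49 
Frank | 1627.22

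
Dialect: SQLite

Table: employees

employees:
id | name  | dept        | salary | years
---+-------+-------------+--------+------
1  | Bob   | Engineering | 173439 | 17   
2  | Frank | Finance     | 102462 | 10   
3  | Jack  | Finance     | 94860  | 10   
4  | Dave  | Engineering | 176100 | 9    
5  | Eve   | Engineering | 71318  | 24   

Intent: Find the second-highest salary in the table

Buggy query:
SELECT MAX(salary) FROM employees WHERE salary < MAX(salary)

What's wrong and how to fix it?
Bug: The inner MAX is an aggregate inside WHERE, which is not allowed

Fix: Put the inner MAX in a scalar subquery

Corrected query:
SELECT MAX(salary) FROM employees WHERE salary < (SELECT MAX(salary) FROM employees)

Result:
MAX(salary)
-----------
173439     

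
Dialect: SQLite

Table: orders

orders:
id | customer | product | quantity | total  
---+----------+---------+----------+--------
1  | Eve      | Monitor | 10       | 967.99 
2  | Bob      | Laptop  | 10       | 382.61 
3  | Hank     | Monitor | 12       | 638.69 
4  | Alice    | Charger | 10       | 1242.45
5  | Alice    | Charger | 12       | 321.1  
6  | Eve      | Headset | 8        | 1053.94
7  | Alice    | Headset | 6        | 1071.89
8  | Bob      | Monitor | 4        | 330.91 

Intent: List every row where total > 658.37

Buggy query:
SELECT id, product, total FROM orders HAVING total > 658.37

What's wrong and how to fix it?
Bug: This is a non-aggregate query (no GROUP BY, no aggregates), so in SQLite the HAVING clause is invalid here; a row-level condition belongs in WHERE

Fix: Replace HAVING with WHERE since the condition applies to individual rows

Corrected query:
SELECT id, product, total FROM orders WHERE total > 658.37

Result:
id | product | total  
---+---------+--------
1  | Monitor | 967.99 
4  | Charger | 1242.45
6  | Headset | 1053.94
7  | Headset | 1071.89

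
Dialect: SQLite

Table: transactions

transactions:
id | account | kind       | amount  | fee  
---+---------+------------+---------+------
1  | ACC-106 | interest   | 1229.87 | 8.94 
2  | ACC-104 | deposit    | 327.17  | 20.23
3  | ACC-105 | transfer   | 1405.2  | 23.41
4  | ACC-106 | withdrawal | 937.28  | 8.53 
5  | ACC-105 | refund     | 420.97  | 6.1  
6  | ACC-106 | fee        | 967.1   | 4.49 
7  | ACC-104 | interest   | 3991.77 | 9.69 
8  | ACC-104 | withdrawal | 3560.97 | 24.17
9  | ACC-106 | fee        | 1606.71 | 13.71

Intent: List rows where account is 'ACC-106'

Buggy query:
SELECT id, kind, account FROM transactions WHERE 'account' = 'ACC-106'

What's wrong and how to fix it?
Bug: 'account' in single quotes is a string literal, not the column; the comparison is literal-vs-literal and never true

Fix: Reference the column as account without single quotes

Corrected query:
SELECT id, kind, account FROM transactions WHERE account = 'ACC-106'

Result:
id | kind       | account
---+------------+--------
1  | interest   | ACC-106
4  | withdrawal | ACC-106
6  | fee        | ACC-106
9  | fee        | ACC-106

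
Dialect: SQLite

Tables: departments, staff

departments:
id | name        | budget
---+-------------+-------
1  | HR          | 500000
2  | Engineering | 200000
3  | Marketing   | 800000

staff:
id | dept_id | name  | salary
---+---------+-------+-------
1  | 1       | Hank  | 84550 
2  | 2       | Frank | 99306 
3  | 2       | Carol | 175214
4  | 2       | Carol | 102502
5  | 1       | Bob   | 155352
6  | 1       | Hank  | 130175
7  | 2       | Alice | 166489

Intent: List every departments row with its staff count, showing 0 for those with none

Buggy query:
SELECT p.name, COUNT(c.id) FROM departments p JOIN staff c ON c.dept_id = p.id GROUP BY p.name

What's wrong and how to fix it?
Bug: INNER JOIN drops departments rows that have no matching staff rows

Fix: Switch to LEFT JOIN to retain unmatched parent rows

Corrected query:
SELECT p.name, COUNT(c.id) FROM departments p LEFT JOIN staff c ON c.dept_id = p.id GROUP BY p.name

Result:
name        | COUNT(c.id)
------------+------------
Engineering | 4          
HR          | 3          
Marketing   | 0          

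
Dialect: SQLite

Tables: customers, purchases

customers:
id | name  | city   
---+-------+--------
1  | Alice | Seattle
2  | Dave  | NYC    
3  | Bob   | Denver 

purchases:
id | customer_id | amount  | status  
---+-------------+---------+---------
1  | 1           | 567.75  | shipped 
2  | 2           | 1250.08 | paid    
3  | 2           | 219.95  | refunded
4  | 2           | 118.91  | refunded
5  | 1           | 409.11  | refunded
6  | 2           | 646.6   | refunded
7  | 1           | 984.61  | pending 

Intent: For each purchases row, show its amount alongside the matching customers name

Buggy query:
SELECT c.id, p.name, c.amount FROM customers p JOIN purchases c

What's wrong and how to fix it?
Bug: Missing join condition: each purchases row is matched to all customers rows instead of just its own

Fix: Specify the join condition linking the foreign key to the parent id

Corrected query:
SELECT c.id, p.name, c.amount FROM customers p JOIN purchases c ON c.customer_id = p.id

Result:
id | name  | amount 
---+-------+--------
1  | Alice | 567.75 
2  | Dave  | 1250.08
3  | Dave  | 219.95 
4  | Dave  | 118.91 
5  | Alice | 409.11 
6  | Dave  | 646.6  
7  | Alice | 984.61 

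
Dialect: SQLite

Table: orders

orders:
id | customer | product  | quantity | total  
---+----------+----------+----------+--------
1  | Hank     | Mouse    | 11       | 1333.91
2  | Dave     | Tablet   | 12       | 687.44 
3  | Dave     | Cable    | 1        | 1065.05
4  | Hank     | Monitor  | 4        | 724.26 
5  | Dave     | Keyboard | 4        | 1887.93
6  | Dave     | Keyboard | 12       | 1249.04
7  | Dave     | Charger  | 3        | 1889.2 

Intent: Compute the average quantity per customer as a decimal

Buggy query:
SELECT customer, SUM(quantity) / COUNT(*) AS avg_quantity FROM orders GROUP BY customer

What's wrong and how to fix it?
Bug: Both operands are integers, so '/' performs integer division and truncates

Fix: Multiply by 1.0 (or CAST to REAL) to force floating-point division

Corrected query:
SELECT customer, SUM(quantity) * 1.0 / COUNT(*) AS avg_quantity FROM orders GROUP BY customer

Result:
customer | avg_quantity
---------+-------------
Dave     | 6.4         
Hank     | 7.5         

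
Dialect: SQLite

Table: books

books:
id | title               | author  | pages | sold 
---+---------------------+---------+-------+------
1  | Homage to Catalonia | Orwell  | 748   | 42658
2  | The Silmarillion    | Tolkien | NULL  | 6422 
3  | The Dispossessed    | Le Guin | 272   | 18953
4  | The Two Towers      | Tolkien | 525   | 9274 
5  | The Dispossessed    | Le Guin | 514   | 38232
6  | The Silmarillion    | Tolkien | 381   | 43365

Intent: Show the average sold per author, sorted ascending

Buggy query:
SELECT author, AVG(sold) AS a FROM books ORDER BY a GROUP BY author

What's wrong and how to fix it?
Bug: ORDER BY appears before GROUP BY; SQL clause order requires GROUP BY first

Fix: Move ORDER BY to the end, after GROUP BY

Corrected query:
SELECT author, AVG(sold) AS a FROM books GROUP BY author ORDER BY a

Result:
author  | a      
--------+--------
Tolkien | 19687  
Le Guin | 28592.5
Orwell  | 42658  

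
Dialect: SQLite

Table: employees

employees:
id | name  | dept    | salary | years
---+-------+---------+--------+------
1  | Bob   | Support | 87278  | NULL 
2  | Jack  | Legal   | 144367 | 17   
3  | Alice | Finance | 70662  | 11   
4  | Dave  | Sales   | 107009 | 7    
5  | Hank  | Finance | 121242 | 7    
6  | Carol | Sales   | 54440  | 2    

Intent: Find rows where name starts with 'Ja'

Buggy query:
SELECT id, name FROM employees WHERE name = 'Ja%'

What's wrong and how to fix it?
Bug: '=' compares the literal string including the % character; pattern matching needs LIKE

Fix: Use LIKE for wildcard pattern matching

Corrected query:
SELECT id, name FROM employees WHERE name LIKE 'Ja%'

Result:
id | name
---+-----
2  | Jack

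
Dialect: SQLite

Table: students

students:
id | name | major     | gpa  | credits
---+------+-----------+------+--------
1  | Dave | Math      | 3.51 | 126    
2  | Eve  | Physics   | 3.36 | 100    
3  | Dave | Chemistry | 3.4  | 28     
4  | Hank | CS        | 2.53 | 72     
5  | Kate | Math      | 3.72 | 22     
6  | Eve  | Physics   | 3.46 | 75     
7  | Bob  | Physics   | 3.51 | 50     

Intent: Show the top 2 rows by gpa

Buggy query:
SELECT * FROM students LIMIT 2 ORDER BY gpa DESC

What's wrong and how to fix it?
Bug: ORDER BY cannot follow LIMIT; LIMIT is the final clause

Fix: Swap the clauses: ORDER BY first, then LIMIT

Corrected query:
SELECT * FROM students ORDER BY gpa DESC LIMIT 2

Result:
id | name | major | gpa  | credits
---+------+-------+------+--------
5  | Kate | Math  | 3.72 | 22     
1  | Dave | Math  | 3.51 | 126    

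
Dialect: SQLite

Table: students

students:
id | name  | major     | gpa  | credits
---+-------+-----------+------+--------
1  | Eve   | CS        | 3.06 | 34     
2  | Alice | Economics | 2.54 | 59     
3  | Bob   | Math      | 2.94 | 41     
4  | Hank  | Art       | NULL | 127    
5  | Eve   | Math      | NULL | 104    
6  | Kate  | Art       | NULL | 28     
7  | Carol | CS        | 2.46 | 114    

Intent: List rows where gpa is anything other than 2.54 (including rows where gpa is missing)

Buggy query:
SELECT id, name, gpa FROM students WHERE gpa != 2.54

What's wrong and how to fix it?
Bug: Inequality against NULL is unknown, not true; rows with NULL are dropped

Fix: Handle NULL separately with IS NULL alongside the inequality

Corrected query:
SELECT id, name, gpa FROM students WHERE gpa != 2.54 OR gpa IS NULL

Result:
id | name  | gpa 
---+-------+-----
1  | Eve   | 3.06
3  | Bob   | 2.94
4  | Hank  | NULL
5  | Eve   | NULL
6  | Kate  | NULL
7  | Carol | 2.46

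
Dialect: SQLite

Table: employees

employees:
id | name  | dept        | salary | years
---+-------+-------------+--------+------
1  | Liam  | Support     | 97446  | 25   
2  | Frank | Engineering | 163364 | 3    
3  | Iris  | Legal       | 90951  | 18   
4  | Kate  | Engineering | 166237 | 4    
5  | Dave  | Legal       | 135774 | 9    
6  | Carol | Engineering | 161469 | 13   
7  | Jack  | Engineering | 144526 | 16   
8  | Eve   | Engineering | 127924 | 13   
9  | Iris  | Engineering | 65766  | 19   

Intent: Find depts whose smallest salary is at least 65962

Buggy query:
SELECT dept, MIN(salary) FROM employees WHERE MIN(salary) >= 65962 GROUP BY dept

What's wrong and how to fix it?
Bug: MIN() in WHERE is a misuse of aggregate

Fix: Use HAVING for the per-group MIN condition

Corrected query:
SELECT dept, MIN(salary) FROM employees GROUP BY dept HAVING MIN(salary) >= 65962

Result:
dept    | MIN(salary)
--------+------------
Legal   | 90951      
Support | 97446      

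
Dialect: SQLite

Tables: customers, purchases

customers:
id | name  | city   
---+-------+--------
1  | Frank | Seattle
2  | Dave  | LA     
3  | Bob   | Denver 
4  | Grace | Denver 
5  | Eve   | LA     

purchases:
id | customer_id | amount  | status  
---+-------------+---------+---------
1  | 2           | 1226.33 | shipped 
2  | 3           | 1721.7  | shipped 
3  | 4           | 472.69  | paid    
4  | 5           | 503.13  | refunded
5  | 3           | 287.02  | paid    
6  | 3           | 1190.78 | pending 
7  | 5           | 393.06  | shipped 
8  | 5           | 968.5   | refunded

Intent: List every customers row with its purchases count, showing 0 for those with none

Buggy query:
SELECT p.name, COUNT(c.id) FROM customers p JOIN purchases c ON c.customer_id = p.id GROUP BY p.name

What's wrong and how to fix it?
Bug: INNER JOIN drops customers rows that have no matching purchases rows

Fix: Switch to LEFT JOIN to retain unmatched parent rows

Corrected query:
SELECT p.name, COUNT(c.id) FROM customers p LEFT JOIN purchases c ON c.customer_id = p.id GROUP BY p.name

Result:
name  | COUNT(c.id)
------+------------
Bob   | 3          
Dave  | 1          
Eve   | 3          
Frank | 0          
Grace | 1          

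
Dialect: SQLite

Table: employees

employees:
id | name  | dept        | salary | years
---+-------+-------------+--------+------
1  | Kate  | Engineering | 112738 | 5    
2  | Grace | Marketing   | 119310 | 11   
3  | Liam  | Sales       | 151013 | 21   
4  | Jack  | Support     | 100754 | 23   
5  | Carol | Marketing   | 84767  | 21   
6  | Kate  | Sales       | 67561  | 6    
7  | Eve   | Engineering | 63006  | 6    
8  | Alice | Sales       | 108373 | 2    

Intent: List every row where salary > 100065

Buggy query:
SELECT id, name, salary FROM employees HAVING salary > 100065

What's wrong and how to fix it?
Bug: This is a non-aggregate query (no GROUP BY, no aggregates), so in SQLite the HAVING clause is invalid here; a row-level condition belongs in WHERE

Fix: Replace HAVING with WHERE since the condition applies to individual rows

Corrected query:
SELECT id, name, salary FROM employees WHERE salary > 100065

Result:
id | name  | salary
---+-------+-------
1  | Kate  | 112738
2  | Grace | 119310
3  | Liam  | 151013
4  | Jack  | 100754
8  | Alice | 108373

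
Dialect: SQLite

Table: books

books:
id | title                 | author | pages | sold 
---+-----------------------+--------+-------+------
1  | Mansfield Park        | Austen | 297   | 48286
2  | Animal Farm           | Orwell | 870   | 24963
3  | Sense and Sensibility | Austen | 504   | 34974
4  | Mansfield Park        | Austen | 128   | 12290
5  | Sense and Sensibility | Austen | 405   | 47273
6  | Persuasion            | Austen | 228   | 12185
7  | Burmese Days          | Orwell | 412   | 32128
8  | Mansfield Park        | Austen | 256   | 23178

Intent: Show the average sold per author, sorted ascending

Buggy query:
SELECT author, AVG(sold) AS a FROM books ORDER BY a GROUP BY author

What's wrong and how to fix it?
Bug: GROUP BY must precede ORDER BY

Fix: Reorder: SELECT … FROM … GROUP BY … ORDER BY …

Corrected query:
SELECT author, AVG(sold) AS a FROM books GROUP BY author ORDER BY a

Result:
author | a           
-------+-------------
Orwell | 28545.5     
Austen | 29697.666667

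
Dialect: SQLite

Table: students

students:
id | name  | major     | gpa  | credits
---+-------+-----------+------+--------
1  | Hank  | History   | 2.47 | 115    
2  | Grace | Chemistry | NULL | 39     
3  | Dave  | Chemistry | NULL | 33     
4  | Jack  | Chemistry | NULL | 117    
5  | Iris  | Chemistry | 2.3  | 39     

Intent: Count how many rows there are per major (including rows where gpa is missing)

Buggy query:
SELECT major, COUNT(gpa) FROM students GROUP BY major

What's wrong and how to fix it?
Bug: COUNT(column) counts non-NULL values only; rows with NULL gpa aren't counted

Fix: Use COUNT(*) to count all rows regardless of NULL

Corrected query:
SELECT major, COUNT(*) FROM students GROUP BY major

Result:
major     | COUNT(*)
----------+---------
Chemistry | 4       
History   | 1       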